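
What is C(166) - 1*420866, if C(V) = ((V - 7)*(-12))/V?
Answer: -34932832/83 ≈ -4.2088e+5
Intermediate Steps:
C(V) = (84 - 12*V)/V (C(V) = ((-7 + V)*(-12))/V = (84 - 12*V)/V)
C(166) - 1*420866 = (-12 + 84/166) - 1*420866 = (-12 + 84*(1/166)) - 420866 = (-12 + 42/83) - 420866 = -954/83 - 420866 = -34932832/83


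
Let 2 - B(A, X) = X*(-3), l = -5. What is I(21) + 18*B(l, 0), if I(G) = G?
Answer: 57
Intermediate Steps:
B(A, X) = 2 + 3*X (B(A, X) = 2 - X*(-3) = 2 - (-3)*X = 2 + 3*X)
I(21) + 18*B(l, 0) = 21 + 18*(2 + 3*0) = 21 + 18*(2 + 0) = 21 + 18*2 = 21 + 36 = 57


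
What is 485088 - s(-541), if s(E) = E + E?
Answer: 486170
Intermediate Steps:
s(E) = 2*E
485088 - s(-541) = 485088 - 2*(-541) = 485088 - 1*(-1082) = 485088 + 1082 = 486170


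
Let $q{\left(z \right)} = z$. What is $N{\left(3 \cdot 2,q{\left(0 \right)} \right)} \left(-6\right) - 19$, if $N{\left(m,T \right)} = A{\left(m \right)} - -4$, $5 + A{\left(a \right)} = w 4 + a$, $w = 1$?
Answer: $-73$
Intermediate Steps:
$A{\left(a \right)} = -1 + a$ ($A{\left(a \right)} = -5 + \left(1 \cdot 4 + a\right) = -5 + \left(4 + a\right) = -1 + a$)
$N{\left(m,T \right)} = 3 + m$ ($N{\left(m,T \right)} = \left(-1 + m\right) - -4 = \left(-1 + m\right) + 4 = 3 + m$)
$N{\left(3 \cdot 2,q{\left(0 \right)} \right)} \left(-6\right) - 19 = \left(3 + 3 \cdot 2\right) \left(-6\right) - 19 = \left(3 + 6\right) \left(-6\right) - 19 = 9 \left(-6\right) - 19 = -54 - 19 = -73$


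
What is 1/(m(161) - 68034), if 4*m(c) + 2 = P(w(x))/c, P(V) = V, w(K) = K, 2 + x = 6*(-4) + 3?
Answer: -28/1904967 ≈ -1.4698e-5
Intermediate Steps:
x = -23 (x = -2 + (6*(-4) + 3) = -2 + (-24 + 3) = -2 - 21 = -23)
m(c) = -½ - 23/(4*c) (m(c) = -½ + (-23/c)/4 = -½ - 23/(4*c))
1/(m(161) - 68034) = 1/((¼)*(-23 - 2*161)/161 - 68034) = 1/((¼)*(1/161)*(-23 - 322) - 68034) = 1/((¼)*(1/161)*(-345) - 68034) = 1/(-15/28 - 68034) = 1/(-1904967/28) = -28/1904967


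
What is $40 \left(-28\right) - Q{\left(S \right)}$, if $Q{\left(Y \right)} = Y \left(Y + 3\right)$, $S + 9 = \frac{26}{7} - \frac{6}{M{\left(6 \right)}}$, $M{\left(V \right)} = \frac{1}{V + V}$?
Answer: $- \frac{336200}{49} \approx -6861.2$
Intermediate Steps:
$M{\left(V \right)} = \frac{1}{2 V}$
$S = - \frac{541}{7}$ ($S = -9 + \left(\frac{26}{7} - \frac{6}{\frac{1}{2} \cdot \frac{1}{6}}\right) = -9 + \left(26 \cdot \frac{1}{7} - \frac{6}{\frac{1}{2} \cdot \frac{1}{6}}\right) = -9 + \left(\frac{26}{7} - 6 \frac{1}{\frac{1}{12}}\right) = -9 + \left(\frac{26}{7} - 72\right) = -9 - \frac{478}{7} = - \frac{541}{7} \approx -77.286$)
$Q{\left(Y \right)} = Y \left(3 + Y\right)$
$40 \left(-28\right) - Q{\left(S \right)} = 40 \left(-28\right) - - \frac{541 \left(3 - \frac{541}{7}\right)}{7} = -1120 - \left(- \frac{541}{7}\right) \left(- \frac{520}{7}\right) = -1120 - \frac{281320}{49} = - \frac{336200}{49}$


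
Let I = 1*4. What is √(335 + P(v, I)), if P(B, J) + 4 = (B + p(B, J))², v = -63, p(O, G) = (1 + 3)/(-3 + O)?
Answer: 2*√1172755/33 ≈ 65.633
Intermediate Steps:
p(O, G) = 4/(-3 + O)
I = 4
P(B, J) = -4 + (B + 4/(-3 + B))²
√(335 + P(v, I)) = √(335 + (-4 + (-63 + 4/(-3 - 63))²)) = √(335 + (-4 + (-63 + 4/(-66))²)) = √(335 + (-4 + (-63 + 4*(-1/66))²)) = √(335 + (-4 + (-63 - 2/33)²)) = √(335 + (-4 + (-2081/33)²)) = √(335 + (-4 + 4330561/1089)) = √(335 + 4326205/1089) = √(4691020/1089) = 2*√1172755/33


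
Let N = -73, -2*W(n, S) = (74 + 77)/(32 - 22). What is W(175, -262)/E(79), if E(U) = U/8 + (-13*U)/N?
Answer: -22046/69915 ≈ -0.31533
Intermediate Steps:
W(n, S) = -151/20 (W(n, S) = -(74 + 77)/(2*(32 - 22)) = -151/(2*10) = -1/2*151/10 = -151/20)
E(U) = 177*U/584 (E(U) = U/8 - 13*U/(-73) = U*(1/8) - 13*U*(-1/73) = U/8 + 13*U/73 = 177*U/584)
W(175, -262)/E(79) = -151/(20*((177/584)*79)) = -151/(20*13983/584) = -151/20*584/13983 = -22046/69915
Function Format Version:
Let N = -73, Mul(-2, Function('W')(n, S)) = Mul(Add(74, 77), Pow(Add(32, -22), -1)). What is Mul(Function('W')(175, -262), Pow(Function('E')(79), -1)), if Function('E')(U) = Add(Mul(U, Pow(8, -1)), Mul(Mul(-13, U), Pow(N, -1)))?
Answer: Rational(-22046, 69915) ≈ -0.31533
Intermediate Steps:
Function('W')(n, S) = Rational(-151, 20) (Function('W')(n, S) = Mul(Rational(-1, 2), Mul(Add(74, 77), Pow(Add(32, -22), -1))) = Mul(Rational(-1, 2), Mul(151, Pow(10, -1))) = Mul(Rational(-1, 2), Mul(151, Rational(1, 10))) = Mul(Rational(-1, 2), Rational(151, 10)) = Rational(-151, 20))
Function('E')(U) = Mul(Rational(177, 584), U) (Function('E')(U) = Add(Mul(U, Pow(8, -1)), Mul(Mul(-13, U), Pow(-73, -1))) = Add(Mul(U, Rational(1, 8)), Mul(Mul(-13, U), Rational(-1, 73))) = Add(Mul(Rational(1, 8), U), Mul(Rational(13, 73), U)) = Mul(Rational(177, 584), U))
Mul(Function('W')(175, -262), Pow(Function('E')(79), -1)) = Mul(Rational(-151, 20), Pow(Mul(Rational(177, 584), 79), -1)) = Mul(Rational(-151, 20), Pow(Rational(13983, 584), -1)) = Mul(Rational(-151, 20), Rational(584, 13983)) = Rational(-22046, 69915)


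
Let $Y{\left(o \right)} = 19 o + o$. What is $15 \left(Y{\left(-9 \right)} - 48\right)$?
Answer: $-3420$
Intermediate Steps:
$Y{\left(o \right)} = 20 o$
$15 \left(Y{\left(-9 \right)} - 48\right) = 15 \left(20 \left(-9\right) - 48\right) = 15 \left(-180 - 48\right) = 15 \left(-228\right) = -3420$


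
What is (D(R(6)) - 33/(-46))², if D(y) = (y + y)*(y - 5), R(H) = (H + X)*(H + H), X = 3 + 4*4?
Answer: 66292701373089/2116 ≈ 3.1329e+10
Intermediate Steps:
X = 19 (X = 3 + 16 = 19)
R(H) = 2*H*(19 + H) (R(H) = (H + 19)*(H + H) = (19 + H)*(2*H) = 2*H*(19 + H))
D(y) = 2*y*(-5 + y) (D(y) = (2*y)*(-5 + y) = 2*y*(-5 + y))
(D(R(6)) - 33/(-46))² = (2*(2*6*(19 + 6))*(-5 + 2*6*(19 + 6)) - 33/(-46))² = (2*(2*6*25)*(-5 + 2*6*25) - 33*(-1/46))² = (2*300*(-5 + 300) + 33/46)² = (2*300*295 + 33/46)² = (177000 + 33/46)² = (8142033/46)² = 66292701373089/2116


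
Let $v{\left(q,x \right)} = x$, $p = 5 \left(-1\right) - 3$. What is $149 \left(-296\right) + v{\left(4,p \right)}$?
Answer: $-44112$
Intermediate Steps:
$p = -8$ ($p = -5 - 3 = -8$)
$149 \left(-296\right) + v{\left(4,p \right)} = 149 \left(-296\right) - 8 = -44104 - 8 = -44112$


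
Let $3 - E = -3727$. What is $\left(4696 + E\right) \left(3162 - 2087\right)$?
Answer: $9057950$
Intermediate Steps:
$E = 3730$ ($E = 3 - -3727 = 3 + 3727 = 3730$)
$\left(4696 + E\right) \left(3162 - 2087\right) = \left(4696 + 3730\right) \left(3162 - 2087\right) = 8426 \cdot 1075 = 9057950$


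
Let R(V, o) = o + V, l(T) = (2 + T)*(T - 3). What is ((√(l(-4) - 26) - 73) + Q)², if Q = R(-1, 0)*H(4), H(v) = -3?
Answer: 4888 - 280*I*√3 ≈ 4888.0 - 484.97*I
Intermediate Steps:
l(T) = (-3 + T)*(2 + T) (l(T) = (2 + T)*(-3 + T) = (-3 + T)*(2 + T))
R(V, o) = V + o
Q = 3 (Q = (-1 + 0)*(-3) = -1*(-3) = 3)
((√(l(-4) - 26) - 73) + Q)² = ((√((-6 + (-4)² - 1*(-4)) - 26) - 73) + 3)² = ((√((-6 + 16 + 4) - 26) - 73) + 3)² = ((√(14 - 26) - 73) + 3)² = ((√(-12) - 73) + 3)² = ((2*I*√3 - 73) + 3)² = ((-73 + 2*I*√3) + 3)² = (-70 + 2*I*√3)²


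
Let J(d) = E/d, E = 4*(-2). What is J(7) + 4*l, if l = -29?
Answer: -820/7 ≈ -117.14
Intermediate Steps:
E = -8
J(d) = -8/d
J(7) + 4*l = -8/7 + 4*(-29) = -8*⅐ - 116 = -8/7 - 116 = -820/7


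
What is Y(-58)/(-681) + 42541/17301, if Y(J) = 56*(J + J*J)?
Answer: -1058022505/3927327 ≈ -269.40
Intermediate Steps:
Y(J) = 56*J + 56*J² (Y(J) = 56*(J + J²) = 56*J + 56*J²)
Y(-58)/(-681) + 42541/17301 = (56*(-58)*(1 - 58))/(-681) + 42541/17301 = (56*(-58)*(-57))*(-1/681) + 42541*(1/17301) = 185136*(-1/681) + 42541/17301 = -61712/227 + 42541/17301 = -1058022505/3927327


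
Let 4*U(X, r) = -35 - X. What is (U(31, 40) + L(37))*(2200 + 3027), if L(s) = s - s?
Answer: -172491/2 ≈ -86246.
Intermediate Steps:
U(X, r) = -35/4 - X/4 (U(X, r) = (-35 - X)/4 = -35/4 - X/4)
L(s) = 0
(U(31, 40) + L(37))*(2200 + 3027) = ((-35/4 - 1/4*31) + 0)*(2200 + 3027) = ((-35/4 - 31/4) + 0)*5227 = (-33/2 + 0)*5227 = -33/2*5227 = -172491/2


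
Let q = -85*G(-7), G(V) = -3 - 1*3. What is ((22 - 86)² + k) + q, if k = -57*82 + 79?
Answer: 11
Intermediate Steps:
G(V) = -6 (G(V) = -3 - 3 = -6)
q = 510 (q = -85*(-6) = 510)
k = -4595 (k = -4674 + 79 = -4595)
((22 - 86)² + k) + q = ((22 - 86)² - 4595) + 510 = ((-64)² - 4595) + 510 = (4096 - 4595) + 510 = -499 + 510 = 11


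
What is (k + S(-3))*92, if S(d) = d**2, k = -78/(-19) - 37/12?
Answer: 52555/57 ≈ 922.02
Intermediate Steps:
k = 233/228 (k = -78*(-1/19) - 37*1/12 = 78/19 - 37/12 = 233/228 ≈ 1.0219)
(k + S(-3))*92 = (233/228 + (-3)**2)*92 = (233/228 + 9)*92 = (2285/228)*92 = 52555/57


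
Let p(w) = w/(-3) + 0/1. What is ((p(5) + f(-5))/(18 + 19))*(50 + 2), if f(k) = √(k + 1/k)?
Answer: -260/111 + 52*I*√130/185 ≈ -2.3423 + 3.2048*I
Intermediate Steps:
p(w) = -w/3 (p(w) = w*(-⅓) + 0*1 = -w/3 + 0 = -w/3)
((p(5) + f(-5))/(18 + 19))*(50 + 2) = ((-⅓*5 + √(-5 + 1/(-5)))/(18 + 19))*(50 + 2) = ((-5/3 + √(-5 - ⅕))/37)*52 = ((-5/3 + √(-26/5))*(1/37))*52 = ((-5/3 + I*√130/5)*(1/37))*52 = (-5/111 + I*√130/185)*52 = -260/111 + 52*I*√130/185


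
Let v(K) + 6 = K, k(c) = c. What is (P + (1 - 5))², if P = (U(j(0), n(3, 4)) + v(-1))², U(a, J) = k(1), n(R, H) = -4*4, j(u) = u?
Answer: 1024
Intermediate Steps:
v(K) = -6 + K
n(R, H) = -16
U(a, J) = 1
P = 36 (P = (1 + (-6 - 1))² = (1 - 7)² = (-6)² = 36)
(P + (1 - 5))² = (36 + (1 - 5))² = (36 - 4)² = 32² = 1024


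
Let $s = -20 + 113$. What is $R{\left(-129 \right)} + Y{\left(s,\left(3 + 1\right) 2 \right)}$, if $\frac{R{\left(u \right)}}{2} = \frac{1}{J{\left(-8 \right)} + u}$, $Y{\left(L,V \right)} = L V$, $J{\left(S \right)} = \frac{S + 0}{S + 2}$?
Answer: $\frac{284946}{383} \approx 743.98$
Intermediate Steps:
$J{\left(S \right)} = \frac{S}{2 + S}$
$s = 93$
$R{\left(u \right)} = \frac{2}{\frac{4}{3} + u}$ ($R{\left(u \right)} = \frac{2}{- \frac{8}{2 - 8} + u} = \frac{2}{- \frac{8}{-6} + u} = \frac{2}{\left(-8\right) \left(- \frac{1}{6}\right) + u} = \frac{2}{\frac{4}{3} + u}$)
$R{\left(-129 \right)} + Y{\left(s,\left(3 + 1\right) 2 \right)} = \frac{6}{4 + 3 \left(-129\right)} + 93 \left(3 + 1\right) 2 = \frac{6}{4 - 387} + 93 \cdot 4 \cdot 2 = \frac{6}{-383} + 93 \cdot 8 = 6 \left(- \frac{1}{383}\right) + 744 = - \frac{6}{383} + 744 = \frac{284946}{383}$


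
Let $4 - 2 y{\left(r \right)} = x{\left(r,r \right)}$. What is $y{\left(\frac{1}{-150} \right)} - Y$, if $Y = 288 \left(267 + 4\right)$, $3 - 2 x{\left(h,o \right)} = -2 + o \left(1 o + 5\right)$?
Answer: $- \frac{7024253249}{90000} \approx -78047.0$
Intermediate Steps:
$x{\left(h,o \right)} = \frac{5}{2} - \frac{o \left(5 + o\right)}{2}$ ($x{\left(h,o \right)} = \frac{3}{2} - \frac{-2 + o \left(1 o + 5\right)}{2} = \frac{3}{2} - \frac{-2 + o \left(o + 5\right)}{2} = \frac{3}{2} - \frac{-2 + o \left(5 + o\right)}{2} = \frac{3}{2} - \left(-1 + \frac{o \left(5 + o\right)}{2}\right) = \frac{5}{2} - \frac{o \left(5 + o\right)}{2}$)
$y{\left(r \right)} = \frac{3}{4} + \frac{r^{2}}{4} + \frac{5 r}{4}$ ($y{\left(r \right)} = 2 - \frac{\frac{5}{2} - \frac{5 r}{2} - \frac{r^{2}}{2}}{2} = 2 + \left(- \frac{5}{4} + \frac{r^{2}}{4} + \frac{5 r}{4}\right) = \frac{3}{4} + \frac{r^{2}}{4} + \frac{5 r}{4}$)
$Y = 78048$ ($Y = 288 \cdot 271 = 78048$)
$y{\left(\frac{1}{-150} \right)} - Y = \left(\frac{3}{4} + \frac{\left(\frac{1}{-150}\right)^{2}}{4} + \frac{5}{4 \left(-150\right)}\right) - 78048 = \left(\frac{3}{4} + \frac{\left(- \frac{1}{150}\right)^{2}}{4} + \frac{5}{4} \left(- \frac{1}{150}\right)\right) - 78048 = \left(\frac{3}{4} + \frac{1}{4} \cdot \frac{1}{22500} - \frac{1}{120}\right) - 78048 = \left(\frac{3}{4} + \frac{1}{90000} - \frac{1}{120}\right) - 78048 = \frac{66751}{90000} - 78048 = - \frac{7024253249}{90000}$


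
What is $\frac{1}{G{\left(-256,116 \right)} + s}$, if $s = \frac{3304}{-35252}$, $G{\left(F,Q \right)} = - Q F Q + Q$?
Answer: $\frac{1259}{4337068550} \approx 2.9029 \cdot 10^{-7}$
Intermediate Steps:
$G{\left(F,Q \right)} = Q - F Q^{2}$ ($G{\left(F,Q \right)} = - F Q Q + Q = - F Q^{2} + Q = Q - F Q^{2}$)
$s = - \frac{118}{1259}$ ($s = 3304 \left(- \frac{1}{35252}\right) = - \frac{118}{1259} \approx -0.093725$)
$\frac{1}{G{\left(-256,116 \right)} + s} = \frac{1}{116 \left(1 - \left(-256\right) 116\right) - \frac{118}{1259}} = \frac{1}{116 \left(1 + 29696\right) - \frac{118}{1259}} = \frac{1}{116 \cdot 29697 - \frac{118}{1259}} = \frac{1}{3444852 - \frac{118}{1259}} = \frac{1}{\frac{4337068550}{1259}} = \frac{1259}{4337068550}$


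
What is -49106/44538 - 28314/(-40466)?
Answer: -317896/789087 ≈ -0.40287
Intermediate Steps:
-49106/44538 - 28314/(-40466) = -49106*1/44538 - 28314*(-1/40466) = -43/39 + 14157/20233 = -317896/789087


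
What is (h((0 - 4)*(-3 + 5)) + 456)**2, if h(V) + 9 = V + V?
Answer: 185761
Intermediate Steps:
h(V) = -9 + 2*V (h(V) = -9 + (V + V) = -9 + 2*V)
(h((0 - 4)*(-3 + 5)) + 456)**2 = ((-9 + 2*((0 - 4)*(-3 + 5))) + 456)**2 = ((-9 + 2*(-4*2)) + 456)**2 = ((-9 + 2*(-8)) + 456)**2 = ((-9 - 16) + 456)**2 = (-25 + 456)**2 = 431**2 = 185761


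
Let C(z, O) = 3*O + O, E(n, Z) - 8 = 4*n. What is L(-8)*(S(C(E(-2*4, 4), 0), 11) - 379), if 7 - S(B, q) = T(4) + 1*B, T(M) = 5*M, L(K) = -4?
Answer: 1568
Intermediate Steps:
E(n, Z) = 8 + 4*n
C(z, O) = 4*O
S(B, q) = -13 - B (S(B, q) = 7 - (5*4 + 1*B) = 7 - (20 + B) = 7 + (-20 - B) = -13 - B)
L(-8)*(S(C(E(-2*4, 4), 0), 11) - 379) = -4*((-13 - 4*0) - 379) = -4*((-13 - 1*0) - 379) = -4*((-13 + 0) - 379) = -4*(-13 - 379) = -4*(-392) = 1568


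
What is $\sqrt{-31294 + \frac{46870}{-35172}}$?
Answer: $\frac{7 i \sqrt{21946997774}}{5862} \approx 176.9 i$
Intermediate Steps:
$\sqrt{-31294 + \frac{46870}{-35172}} = \sqrt{-31294 + 46870 \left(- \frac{1}{35172}\right)} = \sqrt{-31294 - \frac{23435}{17586}} = \sqrt{- \frac{550359719}{17586}} = \frac{7 i \sqrt{21946997774}}{5862}$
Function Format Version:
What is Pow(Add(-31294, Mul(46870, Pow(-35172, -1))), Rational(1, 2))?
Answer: Mul(Rational(7, 5862), I, Pow(21946997774, Rational(1, 2))) ≈ Mul(176.90, I)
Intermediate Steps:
Pow(Add(-31294, Mul(46870, Pow(-35172, -1))), Rational(1, 2)) = Pow(Add(-31294, Mul(46870, Rational(-1, 35172))), Rational(1, 2)) = Pow(Add(-31294, Rational(-23435, 17586)), Rational(1, 2)) = Pow(Rational(-550359719, 17586), Rational(1, 2)) = Mul(Rational(7, 5862), I, Pow(21946997774, Rational(1, 2)))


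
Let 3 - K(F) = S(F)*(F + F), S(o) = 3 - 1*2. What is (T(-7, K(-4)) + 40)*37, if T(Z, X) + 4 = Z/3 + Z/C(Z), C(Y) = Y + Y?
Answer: 7585/6 ≈ 1264.2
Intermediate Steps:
S(o) = 1 (S(o) = 3 - 2 = 1)
K(F) = 3 - 2*F (K(F) = 3 - (F + F) = 3 - 2*F)
C(Y) = 2*Y
T(Z, X) = -7/2 + Z/3 (T(Z, X) = -4 + (Z/3 + Z/((2*Z))) = -4 + (Z*(⅓) + Z*(1/(2*Z))) = -4 + (Z/3 + ½) = -4 + (½ + Z/3) = -7/2 + Z/3)
(T(-7, K(-4)) + 40)*37 = ((-7/2 + (⅓)*(-7)) + 40)*37 = ((-7/2 - 7/3) + 40)*37 = (-35/6 + 40)*37 = (205/6)*37 = 7585/6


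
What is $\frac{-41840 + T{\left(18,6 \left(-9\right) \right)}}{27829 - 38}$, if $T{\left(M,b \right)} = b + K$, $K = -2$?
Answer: $- \frac{41896}{27791} \approx -1.5075$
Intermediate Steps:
$T{\left(M,b \right)} = -2 + b$ ($T{\left(M,b \right)} = b - 2 = -2 + b$)
$\frac{-41840 + T{\left(18,6 \left(-9\right) \right)}}{27829 - 38} = \frac{-41840 + \left(-2 + 6 \left(-9\right)\right)}{27829 - 38} = \frac{-41840 - 56}{27829 + \left(38 - 76\right)} = \frac{-41840 - 56}{27829 - 38} = - \frac{41896}{27791}$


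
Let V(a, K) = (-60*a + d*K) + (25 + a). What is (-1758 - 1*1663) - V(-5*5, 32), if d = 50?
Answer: -6521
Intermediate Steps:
V(a, K) = 25 - 59*a + 50*K (V(a, K) = (-60*a + 50*K) + (25 + a) = 25 - 59*a + 50*K)
(-1758 - 1*1663) - V(-5*5, 32) = (-1758 - 1*1663) - (25 - (-295)*5 + 50*32) = (-1758 - 1663) - (25 - 59*(-25) + 1600) = -3421 - (25 + 1475 + 1600) = -3421 - 1*3100 = -3421 - 3100 = -6521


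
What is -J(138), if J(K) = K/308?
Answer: -69/154 ≈ -0.44805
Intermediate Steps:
J(K) = K/308 (J(K) = K*(1/308) = K/308)
-J(138) = -138/308 = -1*69/154 = -69/154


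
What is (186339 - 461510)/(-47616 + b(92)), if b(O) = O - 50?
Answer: 275171/47574 ≈ 5.7841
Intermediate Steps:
b(O) = -50 + O
(186339 - 461510)/(-47616 + b(92)) = (186339 - 461510)/(-47616 + (-50 + 92)) = -275171/(-47616 + 42) = -275171/(-47574) = -275171*(-1/47574) = 275171/47574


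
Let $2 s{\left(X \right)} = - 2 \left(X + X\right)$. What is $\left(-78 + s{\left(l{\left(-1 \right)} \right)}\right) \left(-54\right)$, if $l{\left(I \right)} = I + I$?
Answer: $3996$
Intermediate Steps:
$l{\left(I \right)} = 2 I$
$s{\left(X \right)} = - 2 X$ ($s{\left(X \right)} = \frac{\left(-2\right) \left(X + X\right)}{2} = \frac{\left(-2\right) 2 X}{2} = \frac{\left(-4\right) X}{2} = - 2 X$)
$\left(-78 + s{\left(l{\left(-1 \right)} \right)}\right) \left(-54\right) = \left(-78 - 2 \cdot 2 \left(-1\right)\right) \left(-54\right) = \left(-78 - -4\right) \left(-54\right) = \left(-78 + 4\right) \left(-54\right) = \left(-74\right) \left(-54\right) = 3996$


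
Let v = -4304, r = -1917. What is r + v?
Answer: -6221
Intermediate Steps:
r + v = -1917 - 4304 = -6221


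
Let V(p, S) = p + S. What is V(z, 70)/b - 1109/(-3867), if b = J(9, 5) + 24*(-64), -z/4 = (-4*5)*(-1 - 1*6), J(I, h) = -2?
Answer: 1800236/2973723 ≈ 0.60538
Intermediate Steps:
z = -560 (z = -4*(-4*5)*(-1 - 1*6) = -(-80)*(-1 - 6) = -(-80)*(-7) = -4*140 = -560)
b = -1538 (b = -2 + 24*(-64) = -2 - 1536 = -1538)
V(p, S) = S + p
V(z, 70)/b - 1109/(-3867) = (70 - 560)/(-1538) - 1109/(-3867) = -490*(-1/1538) - 1109*(-1/3867) = 245/769 + 1109/3867 = 1800236/2973723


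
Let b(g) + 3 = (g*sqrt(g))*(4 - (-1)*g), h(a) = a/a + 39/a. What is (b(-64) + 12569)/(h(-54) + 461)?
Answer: 226188/8303 + 552960*I/8303 ≈ 27.242 + 66.598*I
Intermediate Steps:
h(a) = 1 + 39/a
b(g) = -3 + g**(3/2)*(4 + g) (b(g) = -3 + (g*sqrt(g))*(4 - (-1)*g) = -3 + g**(3/2)*(4 + g))
(b(-64) + 12569)/(h(-54) + 461) = ((-3 + (-64)**(5/2) + 4*(-64)**(3/2)) + 12569)/((39 - 54)/(-54) + 461) = ((-3 + 32768*I + 4*(-512*I)) + 12569)/(-1/54*(-15) + 461) = ((-3 + 32768*I - 2048*I) + 12569)/(5/18 + 461) = ((-3 + 30720*I) + 12569)/(8303/18) = (12566 + 30720*I)*(18/8303) = 226188/8303 + 552960*I/8303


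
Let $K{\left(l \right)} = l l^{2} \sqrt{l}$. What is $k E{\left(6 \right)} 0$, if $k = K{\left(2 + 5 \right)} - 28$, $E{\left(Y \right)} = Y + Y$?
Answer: $0$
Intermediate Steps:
$E{\left(Y \right)} = 2 Y$
$K{\left(l \right)} = l^{\frac{7}{2}}$ ($K{\left(l \right)} = l^{3} \sqrt{l} = l^{\frac{7}{2}}$)
$k = -28 + 343 \sqrt{7}$ ($k = \left(2 + 5\right)^{\frac{7}{2}} - 28 = 7^{\frac{7}{2}} - 28 = 343 \sqrt{7} - 28 = -28 + 343 \sqrt{7} \approx 879.49$)
$k E{\left(6 \right)} 0 = \left(-28 + 343 \sqrt{7}\right) 2 \cdot 6 \cdot 0 = \left(-28 + 343 \sqrt{7}\right) 12 \cdot 0 = \left(-28 + 343 \sqrt{7}\right) 0 = 0$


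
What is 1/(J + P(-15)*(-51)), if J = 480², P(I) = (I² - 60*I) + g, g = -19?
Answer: 1/173994 ≈ 5.7473e-6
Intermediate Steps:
P(I) = -19 + I² - 60*I (P(I) = (I² - 60*I) - 19 = -19 + I² - 60*I)
J = 230400
1/(J + P(-15)*(-51)) = 1/(230400 + (-19 + (-15)² - 60*(-15))*(-51)) = 1/(230400 + (-19 + 225 + 900)*(-51)) = 1/(230400 + 1106*(-51)) = 1/(230400 - 56406) = 1/173994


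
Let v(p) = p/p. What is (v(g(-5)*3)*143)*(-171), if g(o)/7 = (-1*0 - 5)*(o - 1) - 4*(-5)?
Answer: -24453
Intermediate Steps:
g(o) = 175 - 35*o (g(o) = 7*((-1*0 - 5)*(o - 1) - 4*(-5)) = 7*((0 - 5)*(-1 + o) + 20) = 7*(-5*(-1 + o) + 20) = 7*((5 - 5*o) + 20) = 7*(25 - 5*o) = 175 - 35*o)
v(p) = 1
(v(g(-5)*3)*143)*(-171) = (1*143)*(-171) = 143*(-171) = -24453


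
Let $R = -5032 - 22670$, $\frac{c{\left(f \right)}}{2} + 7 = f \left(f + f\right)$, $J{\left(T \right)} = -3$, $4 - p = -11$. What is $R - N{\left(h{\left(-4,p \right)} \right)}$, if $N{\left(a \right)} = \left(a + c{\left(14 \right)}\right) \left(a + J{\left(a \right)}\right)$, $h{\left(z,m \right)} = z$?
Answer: $-22340$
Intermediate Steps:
$p = 15$ ($p = 4 - -11 = 4 + 11 = 15$)
$c{\left(f \right)} = -14 + 4 f^{2}$ ($c{\left(f \right)} = -14 + 2 f \left(f + f\right) = -14 + 2 f 2 f = -14 + 2 \cdot 2 f^{2} = -14 + 4 f^{2}$)
$R = -27702$
$N{\left(a \right)} = \left(-3 + a\right) \left(770 + a\right)$ ($N{\left(a \right)} = \left(a - \left(14 - 4 \cdot 14^{2}\right)\right) \left(a - 3\right) = \left(a + \left(-14 + 4 \cdot 196\right)\right) \left(-3 + a\right) = \left(a + \left(-14 + 784\right)\right) \left(-3 + a\right) = \left(a + 770\right) \left(-3 + a\right) = \left(770 + a\right) \left(-3 + a\right) = \left(-3 + a\right) \left(770 + a\right)$)
$R - N{\left(h{\left(-4,p \right)} \right)} = -27702 - \left(-2310 + \left(-4\right)^{2} + 767 \left(-4\right)\right) = -27702 - \left(-2310 + 16 - 3068\right) = -27702 - -5362 = -27702 + 5362 = -22340$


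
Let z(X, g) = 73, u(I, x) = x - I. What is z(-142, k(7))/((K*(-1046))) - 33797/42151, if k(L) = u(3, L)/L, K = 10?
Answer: -356593643/440899460 ≈ -0.80879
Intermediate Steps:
k(L) = (-3 + L)/L (k(L) = (L - 1*3)/L = (L - 3)/L = (-3 + L)/L)
z(-142, k(7))/((K*(-1046))) - 33797/42151 = 73/((10*(-1046))) - 33797/42151 = 73/(-10460) - 33797*1/42151 = 73*(-1/10460) - 33797/42151 = -73/10460 - 33797/42151 = -356593643/440899460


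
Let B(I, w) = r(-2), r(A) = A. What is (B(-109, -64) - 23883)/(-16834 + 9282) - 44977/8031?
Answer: -147845869/60650112 ≈ -2.4377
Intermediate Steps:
B(I, w) = -2
(B(-109, -64) - 23883)/(-16834 + 9282) - 44977/8031 = (-2 - 23883)/(-16834 + 9282) - 44977/8031 = -23885/(-7552) - 44977*1/8031 = -23885*(-1/7552) - 44977/8031 = 23885/7552 - 44977/8031 = -147845869/60650112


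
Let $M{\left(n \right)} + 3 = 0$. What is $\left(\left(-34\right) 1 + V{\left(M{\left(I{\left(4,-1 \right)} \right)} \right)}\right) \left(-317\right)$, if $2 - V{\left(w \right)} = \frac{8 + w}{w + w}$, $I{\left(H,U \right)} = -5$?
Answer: $\frac{59279}{6} \approx 9879.8$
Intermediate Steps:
$M{\left(n \right)} = -3$ ($M{\left(n \right)} = -3 + 0 = -3$)
$V{\left(w \right)} = 2 - \frac{8 + w}{2 w}$ ($V{\left(w \right)} = 2 - \frac{8 + w}{w + w} = 2 - \frac{8 + w}{2 w}$)
$\left(\left(-34\right) 1 + V{\left(M{\left(I{\left(4,-1 \right)} \right)} \right)}\right) \left(-317\right) = \left(\left(-34\right) 1 + \left(\frac{3}{2} - \frac{4}{-3}\right)\right) \left(-317\right) = \left(-34 + \left(\frac{3}{2} - - \frac{4}{3}\right)\right) \left(-317\right) = \left(-34 + \left(\frac{3}{2} + \frac{4}{3}\right)\right) \left(-317\right) = \left(-34 + \frac{17}{6}\right) \left(-317\right) = \left(- \frac{187}{6}\right) \left(-317\right) = \frac{59279}{6}$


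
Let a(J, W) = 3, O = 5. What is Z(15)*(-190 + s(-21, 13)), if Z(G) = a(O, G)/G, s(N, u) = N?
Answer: -211/5 ≈ -42.200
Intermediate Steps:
Z(G) = 3/G
Z(15)*(-190 + s(-21, 13)) = (3/15)*(-190 - 21) = (3*(1/15))*(-211) = (⅕)*(-211) = -211/5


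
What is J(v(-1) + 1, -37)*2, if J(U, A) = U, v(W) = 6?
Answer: 14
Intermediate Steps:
J(v(-1) + 1, -37)*2 = (6 + 1)*2 = 7*2 = 14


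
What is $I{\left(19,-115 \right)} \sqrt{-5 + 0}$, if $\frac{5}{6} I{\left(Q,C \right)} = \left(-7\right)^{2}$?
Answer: $\frac{294 i \sqrt{5}}{5} \approx 131.48 i$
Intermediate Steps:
$I{\left(Q,C \right)} = \frac{294}{5}$ ($I{\left(Q,C \right)} = \frac{6 \left(-7\right)^{2}}{5} = \frac{6}{5} \cdot 49 = \frac{294}{5}$)
$I{\left(19,-115 \right)} \sqrt{-5 + 0} = \frac{294 \sqrt{-5 + 0}}{5} = \frac{294 \sqrt{-5}}{5} = \frac{294 i \sqrt{5}}{5}$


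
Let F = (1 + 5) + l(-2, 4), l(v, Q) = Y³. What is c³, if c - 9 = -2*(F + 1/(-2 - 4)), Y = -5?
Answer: 408518488/27 ≈ 1.5130e+7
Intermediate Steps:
l(v, Q) = -125 (l(v, Q) = (-5)³ = -125)
F = -119 (F = (1 + 5) - 125 = 6 - 125 = -119)
c = 742/3 (c = 9 - 2*(-119 + 1/(-2 - 4)) = 9 - 2*(-119 + 1/(-6)) = 9 - 2*(-119 - ⅙) = 9 - 2*(-715/6) = 9 + 715/3 = 742/3 ≈ 247.33)
c³ = (742/3)³ = 408518488/27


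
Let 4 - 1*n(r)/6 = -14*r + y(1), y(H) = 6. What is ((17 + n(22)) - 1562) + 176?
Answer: 467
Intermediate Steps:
n(r) = -12 + 84*r (n(r) = 24 - 6*(-14*r + 6) = 24 - 6*(6 - 14*r) = 24 + (-36 + 84*r) = -12 + 84*r)
((17 + n(22)) - 1562) + 176 = ((17 + (-12 + 84*22)) - 1562) + 176 = ((17 + (-12 + 1848)) - 1562) + 176 = ((17 + 1836) - 1562) + 176 = (1853 - 1562) + 176 = 291 + 176 = 467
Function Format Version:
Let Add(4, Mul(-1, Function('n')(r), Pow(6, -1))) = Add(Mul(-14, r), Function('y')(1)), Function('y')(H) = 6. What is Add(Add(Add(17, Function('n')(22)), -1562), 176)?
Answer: 467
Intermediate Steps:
Function('n')(r) = Add(-12, Mul(84, r)) (Function('n')(r) = Add(24, Mul(-6, Add(Mul(-14, r), 6))) = Add(24, Mul(-6, Add(6, Mul(-14, r)))) = Add(24, Add(-36, Mul(84, r))) = Add(-12, Mul(84, r)))
Add(Add(Add(17, Function('n')(22)), -1562), 176) = Add(Add(Add(17, Add(-12, Mul(84, 22))), -1562), 176) = Add(Add(Add(17, Add(-12, 1848)), -1562), 176) = Add(Add(Add(17, 1836), -1562), 176) = Add(Add(1853, -1562), 176) = Add(291, 176) = 467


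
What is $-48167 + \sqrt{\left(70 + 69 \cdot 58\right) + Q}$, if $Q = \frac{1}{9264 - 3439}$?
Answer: $-48167 + \frac{3 \sqrt{614068937}}{1165} \approx -48103.0$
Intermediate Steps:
$Q = \frac{1}{5825} \approx 0.00017167$
$-48167 + \sqrt{\left(70 + 69 \cdot 58\right) + Q} = -48167 + \sqrt{\left(70 + 69 \cdot 58\right) + \frac{1}{5825}} = -48167 + \sqrt{\left(70 + 4002\right) + \frac{1}{5825}} = -48167 + \sqrt{4072 + \frac{1}{5825}} = -48167 + \sqrt{\frac{23719401}{5825}} = -48167 + \frac{3 \sqrt{614068937}}{1165}$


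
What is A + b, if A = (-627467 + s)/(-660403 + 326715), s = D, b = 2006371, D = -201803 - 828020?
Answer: 334751791769/166844 ≈ 2.0064e+6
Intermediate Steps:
D = -1029823
s = -1029823
A = 828645/166844 (A = (-627467 - 1029823)/(-660403 + 326715) = -1657290/(-333688) = -1657290*(-1/333688) = 828645/166844 ≈ 4.9666)
A + b = 828645/166844 + 2006371 = 334751791769/166844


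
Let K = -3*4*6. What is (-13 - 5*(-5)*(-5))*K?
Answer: 9936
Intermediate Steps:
K = -72 (K = -12*6 = -72)
(-13 - 5*(-5)*(-5))*K = (-13 - 5*(-5)*(-5))*(-72) = (-13 + 25*(-5))*(-72) = (-13 - 125)*(-72) = -138*(-72) = 9936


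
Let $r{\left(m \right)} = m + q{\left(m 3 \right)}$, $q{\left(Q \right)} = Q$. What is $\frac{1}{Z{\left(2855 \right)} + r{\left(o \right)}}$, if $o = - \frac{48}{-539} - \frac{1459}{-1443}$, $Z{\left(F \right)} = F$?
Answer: $\frac{777777}{2223975995} \approx 0.00034972$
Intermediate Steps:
$o = \frac{855665}{777777}$ ($o = \left(-48\right) \left(- \frac{1}{539}\right) - - \frac{1459}{1443} = \frac{48}{539} + \frac{1459}{1443} = \frac{855665}{777777} \approx 1.1001$)
$r{\left(m \right)} = 4 m$ ($r{\left(m \right)} = m + m 3 = m + 3 m = 4 m$)
$\frac{1}{Z{\left(2855 \right)} + r{\left(o \right)}} = \frac{1}{2855 + 4 \cdot \frac{855665}{777777}} = \frac{1}{2855 + \frac{3422660}{777777}} = \frac{1}{\frac{2223975995}{777777}} = \frac{777777}{2223975995}$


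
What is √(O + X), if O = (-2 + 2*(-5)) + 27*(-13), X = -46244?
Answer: I*√46607 ≈ 215.89*I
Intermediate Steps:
O = -363 (O = (-2 - 10) - 351 = -12 - 351 = -363)
√(O + X) = √(-363 - 46244) = √(-46607) = I*√46607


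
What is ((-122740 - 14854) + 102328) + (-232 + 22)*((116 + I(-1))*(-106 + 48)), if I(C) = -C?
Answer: 1389794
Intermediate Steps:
((-122740 - 14854) + 102328) + (-232 + 22)*((116 + I(-1))*(-106 + 48)) = ((-122740 - 14854) + 102328) + (-232 + 22)*((116 - 1*(-1))*(-106 + 48)) = (-137594 + 102328) - 210*(116 + 1)*(-58) = -35266 - 24570*(-58) = -35266 - 210*(-6786) = -35266 + 1425060 = 1389794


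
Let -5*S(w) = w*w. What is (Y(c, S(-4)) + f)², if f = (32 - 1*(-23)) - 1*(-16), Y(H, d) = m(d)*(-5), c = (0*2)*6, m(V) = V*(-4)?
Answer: 49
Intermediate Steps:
m(V) = -4*V
S(w) = -w²/5 (S(w) = -w*w/5 = -w²/5)
c = 0 (c = 0*6 = 0)
Y(H, d) = 20*d (Y(H, d) = -4*d*(-5) = 20*d)
f = 71 (f = (32 + 23) + 16 = 55 + 16 = 71)
(Y(c, S(-4)) + f)² = (20*(-⅕*(-4)²) + 71)² = (20*(-⅕*16) + 71)² = (20*(-16/5) + 71)² = (-64 + 71)² = 7² = 49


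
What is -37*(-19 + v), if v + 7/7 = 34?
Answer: -518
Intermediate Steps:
v = 33 (v = -1 + 34 = 33)
-37*(-19 + v) = -37*(-19 + 33) = -37*14 = -518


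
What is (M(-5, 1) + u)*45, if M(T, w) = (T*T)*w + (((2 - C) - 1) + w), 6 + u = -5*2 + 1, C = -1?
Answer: 585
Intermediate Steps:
u = -15 (u = -6 + (-5*2 + 1) = -6 + (-10 + 1) = -6 - 9 = -15)
M(T, w) = 2 + w + w*T**2 (M(T, w) = (T*T)*w + (((2 - 1*(-1)) - 1) + w) = T**2*w + (((2 + 1) - 1) + w) = w*T**2 + ((3 - 1) + w) = w*T**2 + (2 + w) = 2 + w + w*T**2)
(M(-5, 1) + u)*45 = ((2 + 1 + 1*(-5)**2) - 15)*45 = ((2 + 1 + 1*25) - 15)*45 = ((2 + 1 + 25) - 15)*45 = (28 - 15)*45 = 13*45 = 585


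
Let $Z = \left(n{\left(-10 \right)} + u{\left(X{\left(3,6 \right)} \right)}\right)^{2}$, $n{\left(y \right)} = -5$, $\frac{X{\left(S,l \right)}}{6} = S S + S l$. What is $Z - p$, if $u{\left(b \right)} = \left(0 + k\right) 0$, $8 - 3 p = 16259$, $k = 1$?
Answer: $5442$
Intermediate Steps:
$X{\left(S,l \right)} = 6 S^{2} + 6 S l$ ($X{\left(S,l \right)} = 6 \left(S S + S l\right) = 6 \left(S^{2} + S l\right) = 6 S^{2} + 6 S l$)
$p = -5417$ ($p = \frac{8}{3} - \frac{16259}{3} = -5417$)
$u{\left(b \right)} = 0$ ($u{\left(b \right)} = \left(0 + 1\right) 0 = 1 \cdot 0 = 0$)
$Z = 25$ ($Z = \left(-5 + 0\right)^{2} = \left(-5\right)^{2} = 25$)
$Z - p = 25 - -5417 = 25 + 5417 = 5442$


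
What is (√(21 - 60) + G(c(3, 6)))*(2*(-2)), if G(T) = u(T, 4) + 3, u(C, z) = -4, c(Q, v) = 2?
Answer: 4 - 4*I*√39 ≈ 4.0 - 24.98*I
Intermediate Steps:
G(T) = -1 (G(T) = -4 + 3 = -1)
(√(21 - 60) + G(c(3, 6)))*(2*(-2)) = (√(21 - 60) - 1)*(2*(-2)) = (√(-39) - 1)*(-4) = (I*√39 - 1)*(-4) = (-1 + I*√39)*(-4) = 4 - 4*I*√39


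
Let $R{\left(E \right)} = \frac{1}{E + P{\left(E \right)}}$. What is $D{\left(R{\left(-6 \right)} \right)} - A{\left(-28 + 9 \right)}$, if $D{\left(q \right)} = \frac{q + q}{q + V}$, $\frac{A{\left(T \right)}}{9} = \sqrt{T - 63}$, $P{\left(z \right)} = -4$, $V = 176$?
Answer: $- \frac{2}{1759} - 9 i \sqrt{82} \approx -0.001137 - 81.498 i$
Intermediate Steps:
$A{\left(T \right)} = 9 \sqrt{-63 + T}$ ($A{\left(T \right)} = 9 \sqrt{T - 63} = 9 \sqrt{-63 + T}$)
$R{\left(E \right)} = \frac{1}{-4 + E}$ ($R{\left(E \right)} = \frac{1}{E - 4} = \frac{1}{-4 + E}$)
$D{\left(q \right)} = \frac{2 q}{176 + q}$ ($D{\left(q \right)} = \frac{q + q}{q + 176} = \frac{2 q}{176 + q}$)
$D{\left(R{\left(-6 \right)} \right)} - A{\left(-28 + 9 \right)} = \frac{2}{\left(-4 - 6\right) \left(176 + \frac{1}{-4 - 6}\right)} - 9 \sqrt{-63 + \left(-28 + 9\right)} = \frac{2}{\left(-10\right) \left(176 + \frac{1}{-10}\right)} - 9 \sqrt{-63 - 19} = 2 \left(- \frac{1}{10}\right) \frac{1}{176 - \frac{1}{10}} - 9 \sqrt{-82} = 2 \left(- \frac{1}{10}\right) \frac{1}{\frac{1759}{10}} - 9 i \sqrt{82} = 2 \left(- \frac{1}{10}\right) \frac{10}{1759} - 9 i \sqrt{82} = - \frac{2}{1759} - 9 i \sqrt{82}$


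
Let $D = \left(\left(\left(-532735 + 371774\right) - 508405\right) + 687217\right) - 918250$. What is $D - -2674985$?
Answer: $1774586$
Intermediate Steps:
$D = -900399$ ($D = \left(\left(-160961 - 508405\right) + 687217\right) - 918250 = \left(-669366 + 687217\right) - 918250 = 17851 - 918250 = -900399$)
$D - -2674985 = -900399 - -2674985 = -900399 + 2674985 = 1774586$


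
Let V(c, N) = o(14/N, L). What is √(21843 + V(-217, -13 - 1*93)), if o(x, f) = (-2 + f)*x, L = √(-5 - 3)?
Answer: √(61357729 - 742*I*√2)/53 ≈ 147.79 - 0.0012638*I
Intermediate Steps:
L = 2*I*√2 (L = √(-8) = 2*I*√2 ≈ 2.8284*I)
o(x, f) = x*(-2 + f)
V(c, N) = 14*(-2 + 2*I*√2)/N (V(c, N) = (14/N)*(-2 + 2*I*√2) = 14*(-2 + 2*I*√2)/N)
√(21843 + V(-217, -13 - 1*93)) = √(21843 + 28*(-1 + I*√2)/(-13 - 1*93)) = √(21843 + 28*(-1 + I*√2)/(-13 - 93)) = √(21843 + 28*(-1 + I*√2)/(-106)) = √(21843 + 28*(-1/106)*(-1 + I*√2)) = √(21843 + (14/53 - 14*I*√2/53)) = √(1157693/53 - 14*I*√2/53)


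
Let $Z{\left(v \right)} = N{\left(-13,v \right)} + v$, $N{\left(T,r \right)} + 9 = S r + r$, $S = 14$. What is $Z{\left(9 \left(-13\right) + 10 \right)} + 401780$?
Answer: $400059$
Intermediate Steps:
$N{\left(T,r \right)} = -9 + 15 r$ ($N{\left(T,r \right)} = -9 + \left(14 r + r\right) = -9 + 15 r$)
$Z{\left(v \right)} = -9 + 16 v$ ($Z{\left(v \right)} = \left(-9 + 15 v\right) + v = -9 + 16 v$)
$Z{\left(9 \left(-13\right) + 10 \right)} + 401780 = \left(-9 + 16 \left(9 \left(-13\right) + 10\right)\right) + 401780 = \left(-9 + 16 \left(-117 + 10\right)\right) + 401780 = \left(-9 + 16 \left(-107\right)\right) + 401780 = \left(-9 - 1712\right) + 401780 = -1721 + 401780 = 400059$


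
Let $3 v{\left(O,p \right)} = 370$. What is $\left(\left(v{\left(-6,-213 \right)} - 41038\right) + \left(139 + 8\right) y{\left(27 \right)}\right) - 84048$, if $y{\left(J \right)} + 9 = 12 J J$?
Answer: $\frac{3479011}{3} \approx 1.1597 \cdot 10^{6}$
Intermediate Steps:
$v{\left(O,p \right)} = \frac{370}{3}$ ($v{\left(O,p \right)} = \frac{1}{3} \cdot 370 = \frac{370}{3}$)
$y{\left(J \right)} = -9 + 12 J^{2}$ ($y{\left(J \right)} = -9 + 12 J J = -9 + 12 J^{2}$)
$\left(\left(v{\left(-6,-213 \right)} - 41038\right) + \left(139 + 8\right) y{\left(27 \right)}\right) - 84048 = \left(\left(\frac{370}{3} - 41038\right) + \left(139 + 8\right) \left(-9 + 12 \cdot 27^{2}\right)\right) - 84048 = \left(\left(\frac{370}{3} - 41038\right) + 147 \left(-9 + 12 \cdot 729\right)\right) - 84048 = \left(- \frac{122744}{3} + 147 \left(-9 + 8748\right)\right) - 84048 = \left(- \frac{122744}{3} + 147 \cdot 8739\right) - 84048 = \left(- \frac{122744}{3} + 1284633\right) - 84048 = \frac{3731155}{3} - 84048 = \frac{3479011}{3}$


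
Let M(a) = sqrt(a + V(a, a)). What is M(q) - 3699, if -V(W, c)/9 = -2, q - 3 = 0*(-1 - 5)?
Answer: -3699 + sqrt(21) ≈ -3694.4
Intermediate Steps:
q = 3 (q = 3 + 0*(-1 - 5) = 3 + 0*(-6) = 3 + 0 = 3)
V(W, c) = 18 (V(W, c) = -9*(-2) = 18)
M(a) = sqrt(18 + a) (M(a) = sqrt(a + 18) = sqrt(18 + a))
M(q) - 3699 = sqrt(18 + 3) - 3699 = sqrt(21) - 3699 = -3699 + sqrt(21)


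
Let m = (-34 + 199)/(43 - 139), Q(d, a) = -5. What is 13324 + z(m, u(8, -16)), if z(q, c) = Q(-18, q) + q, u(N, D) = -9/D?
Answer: 426153/32 ≈ 13317.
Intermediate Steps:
m = -55/32 (m = 165/(-96) = 165*(-1/96) = -55/32 ≈ -1.7188)
z(q, c) = -5 + q
13324 + z(m, u(8, -16)) = 13324 + (-5 - 55/32) = 13324 - 215/32 = 426153/32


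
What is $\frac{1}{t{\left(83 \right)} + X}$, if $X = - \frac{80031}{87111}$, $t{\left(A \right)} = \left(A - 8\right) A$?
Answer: $\frac{29037}{180728648} \approx 0.00016067$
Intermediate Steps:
$t{\left(A \right)} = A \left(-8 + A\right)$ ($t{\left(A \right)} = \left(-8 + A\right) A = A \left(-8 + A\right)$)
$X = - \frac{26677}{29037}$ ($X = \left(-80031\right) \frac{1}{87111} = - \frac{26677}{29037} \approx -0.91872$)
$\frac{1}{t{\left(83 \right)} + X} = \frac{1}{83 \left(-8 + 83\right) - \frac{26677}{29037}} = \frac{1}{83 \cdot 75 - \frac{26677}{29037}} = \frac{1}{6225 - \frac{26677}{29037}} = \frac{1}{\frac{180728648}{29037}} = \frac{29037}{180728648}$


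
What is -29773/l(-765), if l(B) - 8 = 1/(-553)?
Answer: -16464469/4423 ≈ -3722.5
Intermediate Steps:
l(B) = 4423/553 (l(B) = 8 + 1/(-553) = 8 - 1/553 = 4423/553)
-29773/l(-765) = -29773/4423/553 = -29773*553/4423 = -16464469/4423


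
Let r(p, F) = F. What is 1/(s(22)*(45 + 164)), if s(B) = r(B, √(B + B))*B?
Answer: √11/101156 ≈ 3.2787e-5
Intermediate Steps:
s(B) = √2*B^(3/2) (s(B) = √(B + B)*B = √(2*B)*B = (√2*√B)*B = √2*B^(3/2))
1/(s(22)*(45 + 164)) = 1/((√2*22^(3/2))*(45 + 164)) = 1/((√2*(22*√22))*209) = 1/((44*√11)*209) = 1/(9196*√11) = √11/101156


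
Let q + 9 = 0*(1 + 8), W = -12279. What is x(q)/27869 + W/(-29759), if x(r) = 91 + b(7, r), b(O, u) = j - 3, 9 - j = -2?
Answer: 345149592/829353571 ≈ 0.41617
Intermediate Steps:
j = 11 (j = 9 - 1*(-2) = 9 + 2 = 11)
b(O, u) = 8 (b(O, u) = 11 - 3 = 8)
q = -9 (q = -9 + 0*(1 + 8) = -9 + 0*9 = -9 + 0 = -9)
x(r) = 99 (x(r) = 91 + 8 = 99)
x(q)/27869 + W/(-29759) = 99/27869 - 12279/(-29759) = 99*(1/27869) - 12279*(-1/29759) = 99/27869 + 12279/29759 = 345149592/829353571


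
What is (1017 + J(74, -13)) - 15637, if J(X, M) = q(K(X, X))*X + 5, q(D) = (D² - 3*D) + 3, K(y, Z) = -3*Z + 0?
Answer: 3681907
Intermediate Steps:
K(y, Z) = -3*Z
q(D) = 3 + D² - 3*D
J(X, M) = 5 + X*(3 + 9*X + 9*X²) (J(X, M) = (3 + (-3*X)² - (-9)*X)*X + 5 = (3 + 9*X² + 9*X)*X + 5 = (3 + 9*X + 9*X²)*X + 5 = X*(3 + 9*X + 9*X²) + 5 = 5 + X*(3 + 9*X + 9*X²))
(1017 + J(74, -13)) - 15637 = (1017 + (5 + 3*74*(1 + 3*74 + 3*74²))) - 15637 = (1017 + (5 + 3*74*(1 + 222 + 3*5476))) - 15637 = (1017 + (5 + 3*74*(1 + 222 + 16428))) - 15637 = (1017 + (5 + 3*74*16651)) - 15637 = (1017 + (5 + 3696522)) - 15637 = (1017 + 3696527) - 15637 = 3697544 - 15637 = 3681907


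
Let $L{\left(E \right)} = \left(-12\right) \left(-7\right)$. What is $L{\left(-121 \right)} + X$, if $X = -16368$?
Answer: $-16284$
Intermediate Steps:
$L{\left(E \right)} = 84$
$L{\left(-121 \right)} + X = 84 - 16368 = -16284$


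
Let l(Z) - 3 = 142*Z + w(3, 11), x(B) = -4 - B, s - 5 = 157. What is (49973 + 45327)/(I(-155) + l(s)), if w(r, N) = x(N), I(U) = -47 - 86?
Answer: 95300/22859 ≈ 4.1690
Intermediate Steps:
s = 162 (s = 5 + 157 = 162)
I(U) = -133
w(r, N) = -4 - N
l(Z) = -12 + 142*Z (l(Z) = 3 + (142*Z + (-4 - 1*11)) = 3 + (142*Z + (-4 - 11)) = 3 + (142*Z - 15) = 3 + (-15 + 142*Z) = -12 + 142*Z)
(49973 + 45327)/(I(-155) + l(s)) = (49973 + 45327)/(-133 + (-12 + 142*162)) = 95300/(-133 + (-12 + 23004)) = 95300/(-133 + 22992) = 95300/22859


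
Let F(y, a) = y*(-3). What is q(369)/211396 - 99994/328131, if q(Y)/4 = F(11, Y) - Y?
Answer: -5416491568/17341395219 ≈ -0.31234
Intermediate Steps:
F(y, a) = -3*y
q(Y) = -132 - 4*Y (q(Y) = 4*(-3*11 - Y) = 4*(-33 - Y) = -132 - 4*Y)
q(369)/211396 - 99994/328131 = (-132 - 4*369)/211396 - 99994/328131 = (-132 - 1476)*(1/211396) - 99994*1/328131 = -1608*1/211396 - 99994/328131 = -402/52849 - 99994/328131 = -5416491568/17341395219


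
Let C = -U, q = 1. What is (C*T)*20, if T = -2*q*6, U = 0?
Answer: 0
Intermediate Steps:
T = -12 (T = -2*1*6 = -2*6 = -12)
C = 0 (C = -1*0 = 0)
(C*T)*20 = (0*(-12))*20 = 0*20 = 0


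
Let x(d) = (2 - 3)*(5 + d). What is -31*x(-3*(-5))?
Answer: 620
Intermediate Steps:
x(d) = -5 - d (x(d) = -(5 + d) = -5 - d)
-31*x(-3*(-5)) = -31*(-5 - (-3)*(-5)) = -31*(-5 - 1*15) = -31*(-5 - 15) = -31*(-20) = 620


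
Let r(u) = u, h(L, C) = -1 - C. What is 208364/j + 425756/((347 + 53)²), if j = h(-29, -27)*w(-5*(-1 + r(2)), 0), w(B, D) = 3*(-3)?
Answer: -319602049/360000 ≈ -887.78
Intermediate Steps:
w(B, D) = -9
j = -234 (j = (-1 - 1*(-27))*(-9) = (-1 + 27)*(-9) = 26*(-9) = -234)
208364/j + 425756/((347 + 53)²) = 208364/(-234) + 425756/((347 + 53)²) = 208364*(-1/234) + 425756/(400²) = -8014/9 + 425756/160000 = -8014/9 + 425756*(1/160000) = -8014/9 + 106439/40000 = -319602049/360000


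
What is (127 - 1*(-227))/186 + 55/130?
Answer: 1875/806 ≈ 2.3263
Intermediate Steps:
(127 - 1*(-227))/186 + 55/130 = (127 + 227)*(1/186) + 55*(1/130) = 354*(1/186) + 11/26 = 59/31 + 11/26 = 1875/806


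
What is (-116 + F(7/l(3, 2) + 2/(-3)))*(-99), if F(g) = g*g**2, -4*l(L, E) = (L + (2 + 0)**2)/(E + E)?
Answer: 1409452/3 ≈ 4.6982e+5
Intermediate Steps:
l(L, E) = -(4 + L)/(8*E) (l(L, E) = -(L + (2 + 0)**2)/(4*(E + E)) = -(L + 2**2)/(4*(2*E)) = -(L + 4)*1/(2*E)/4 = -(4 + L)*1/(2*E)/4 = -(4 + L)/(8*E))
F(g) = g**3
(-116 + F(7/l(3, 2) + 2/(-3)))*(-99) = (-116 + (7/(((1/8)*(-4 - 1*3)/2)) + 2/(-3))**3)*(-99) = (-116 + (7/(((1/8)*(1/2)*(-4 - 3))) + 2*(-1/3))**3)*(-99) = (-116 + (7/(((1/8)*(1/2)*(-7))) - 2/3)**3)*(-99) = (-116 + (7/(-7/16) - 2/3)**3)*(-99) = (-116 + (7*(-16/7) - 2/3)**3)*(-99) = (-116 + (-16 - 2/3)**3)*(-99) = (-116 + (-50/3)**3)*(-99) = (-116 - 125000/27)*(-99) = -128132/27*(-99) = 1409452/3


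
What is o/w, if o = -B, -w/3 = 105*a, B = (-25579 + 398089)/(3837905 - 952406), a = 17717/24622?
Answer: 203820916/357856700481 ≈ 0.00056956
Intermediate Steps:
a = 17717/24622 (a = 17717*(1/24622) = 17717/24622 ≈ 0.71956)
B = 41390/320611 (B = 372510/2885499 = 372510*(1/2885499) = 41390/320611 ≈ 0.12910)
w = -5580855/24622 (w = -315*17717/24622 = -3*1860285/24622 = -5580855/24622 ≈ -226.66)
o = -41390/320611 (o = -1*41390/320611 = -41390/320611 ≈ -0.12910)
o/w = -41390/(320611*(-5580855/24622)) = -41390/320611*(-24622/5580855) = 203820916/357856700481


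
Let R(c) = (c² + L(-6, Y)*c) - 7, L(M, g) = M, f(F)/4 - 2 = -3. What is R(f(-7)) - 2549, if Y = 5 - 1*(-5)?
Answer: -2516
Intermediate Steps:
f(F) = -4 (f(F) = 8 + 4*(-3) = 8 - 12 = -4)
Y = 10 (Y = 5 + 5 = 10)
R(c) = -7 + c² - 6*c (R(c) = (c² - 6*c) - 7 = -7 + c² - 6*c)
R(f(-7)) - 2549 = (-7 + (-4)² - 6*(-4)) - 2549 = (-7 + 16 + 24) - 2549 = 33 - 2549 = -2516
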